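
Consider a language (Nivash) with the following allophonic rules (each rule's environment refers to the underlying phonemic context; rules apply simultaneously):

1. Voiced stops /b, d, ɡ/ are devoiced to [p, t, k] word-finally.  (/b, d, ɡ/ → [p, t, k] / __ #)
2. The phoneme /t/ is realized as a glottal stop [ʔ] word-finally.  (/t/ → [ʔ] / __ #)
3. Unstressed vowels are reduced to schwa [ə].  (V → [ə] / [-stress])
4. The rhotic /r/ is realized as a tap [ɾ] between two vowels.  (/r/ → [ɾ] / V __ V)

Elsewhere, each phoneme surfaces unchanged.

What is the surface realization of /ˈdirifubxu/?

[ˈdiɾəfəbxə]

/d/ — word-initial; rule 1 does not apply here → [d].
/i/ (between /d/ and /r/) fails the environment for rule 3, so it stays [i].
Rule 4 applies to /r/ (between /i/ and /i/: between two vowels) → [ɾ].
/i/ meets the environment for rule 3 (in an unstressed syllable) → [ə].
/f/ (between /i/ and /u/) is unaffected → [f].
/u/ (between /f/ and /b/): in an unstressed syllable, so rule 3 applies → [ə].
/b/ (between /u/ and /x/) is in the target of rule 1 but the environment (word-finally) is not met → [b].
/x/ (between /b/ and /u/) is unaffected → [x].
Rule 3 applies to /u/ (word-final: in an unstressed syllable) → [ə].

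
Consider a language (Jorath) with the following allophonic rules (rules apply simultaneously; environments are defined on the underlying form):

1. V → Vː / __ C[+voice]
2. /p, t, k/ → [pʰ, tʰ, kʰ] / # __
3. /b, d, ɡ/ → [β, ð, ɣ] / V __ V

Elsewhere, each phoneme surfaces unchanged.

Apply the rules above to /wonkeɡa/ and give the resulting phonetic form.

/w/ — not in any rule's target class → [w].
Rule 1 applies to /o/ (between /w/ and /n/: before a voiced consonant) → [oː].
/n/ — not in any rule's target class → [n].
/k/ (between /n/ and /e/): rule 2 targets it, but not word-initially → unchanged [k].
/e/ (between /k/ and /ɡ/): before a voiced consonant, so rule 1 applies → [eː].
/ɡ/ meets the environment for rule 3 (between two vowels) → [ɣ].
/a/ (word-final) is in the target of rule 1 but the environment (before a voiced consonant) is not met → [a].

[woːnkeːɣa]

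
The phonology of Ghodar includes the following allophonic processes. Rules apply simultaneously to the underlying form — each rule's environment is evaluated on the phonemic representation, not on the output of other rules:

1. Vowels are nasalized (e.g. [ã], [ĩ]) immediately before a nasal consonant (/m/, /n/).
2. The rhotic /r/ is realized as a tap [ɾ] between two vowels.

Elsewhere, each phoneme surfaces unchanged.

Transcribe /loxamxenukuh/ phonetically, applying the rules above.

/l/ (word-initial) is unaffected → [l].
/o/ (between /l/ and /x/) is in the target of rule 1 but the environment (before a nasal consonant) is not met → [o].
/x/ stays [x].
/a/ (between /x/ and /m/) occurs before a nasal consonant → [ã] by rule 1.
/m/ (between /a/ and /x/) is unaffected → [m].
/x/ (between /m/ and /e/): no rule targets it → [x].
/e/ — between /x/ and /n/, before a nasal consonant — surfaces as [ẽ] (rule 1).
/n/ (between /e/ and /u/) is unaffected → [n].
/u/ (between /n/ and /k/) is in the target of rule 1 but the environment (before a nasal consonant) is not met → [u].
/k/ — not in any rule's target class → [k].
/u/ (between /k/ and /h/): rule 1 targets it, but not before a nasal consonant → unchanged [u].
/h/ (word-final) is unaffected → [h].

[loxãmxẽnukuh]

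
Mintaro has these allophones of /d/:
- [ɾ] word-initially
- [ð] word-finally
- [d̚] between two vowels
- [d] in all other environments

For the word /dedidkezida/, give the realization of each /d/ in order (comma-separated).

[ɾ], [d̚], [d], [d̚]

Occurrence 1 (position 1): word-initially → [ɾ].
Occurrence 2 (position 3): between two vowels → [d̚].
Occurrence 3 (position 5): no conditioning environment matches → elsewhere allophone [d].
Occurrence 4 (position 10): between two vowels → [d̚].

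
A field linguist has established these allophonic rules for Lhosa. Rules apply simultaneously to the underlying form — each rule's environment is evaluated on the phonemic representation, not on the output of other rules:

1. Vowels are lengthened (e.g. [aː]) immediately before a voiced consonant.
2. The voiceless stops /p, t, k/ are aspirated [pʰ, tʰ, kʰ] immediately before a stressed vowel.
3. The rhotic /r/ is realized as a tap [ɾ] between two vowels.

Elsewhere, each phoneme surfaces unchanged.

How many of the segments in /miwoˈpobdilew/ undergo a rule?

Segments that undergo a rule: /i/ → [iː] (rule 1); /p/ → [pʰ] (rule 2); /o/ → [oː] (rule 1); /i/ → [iː] (rule 1); /e/ → [eː] (rule 1).
All other segments surface unchanged.

5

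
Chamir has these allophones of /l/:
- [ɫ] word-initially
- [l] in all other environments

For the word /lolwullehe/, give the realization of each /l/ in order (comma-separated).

[ɫ], [l], [l], [l]

Occurrence 1 (position 1): word-initially → [ɫ].
Occurrence 2 (position 3): no conditioning environment matches → elsewhere allophone [l].
Occurrence 3 (position 6): no conditioning environment matches → elsewhere allophone [l].
Occurrence 4 (position 7): no conditioning environment matches → elsewhere allophone [l].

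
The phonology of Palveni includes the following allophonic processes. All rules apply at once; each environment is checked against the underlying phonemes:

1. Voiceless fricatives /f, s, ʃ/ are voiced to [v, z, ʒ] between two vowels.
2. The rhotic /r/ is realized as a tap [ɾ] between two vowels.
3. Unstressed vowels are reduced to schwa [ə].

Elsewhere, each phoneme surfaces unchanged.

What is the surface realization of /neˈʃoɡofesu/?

[nəˈʒoɡəvəzə]

/n/ stays [n].
/e/ (between /n/ and /ʃ/): in an unstressed syllable, so rule 3 applies → [ə].
/ʃ/ meets the environment for rule 1 (between two vowels) → [ʒ].
/o/ (between /ʃ/ and /ɡ/) is in the target of rule 3 but the environment (in an unstressed syllable) is not met → [o].
/ɡ/ (between /o/ and /o/): no rule targets it → [ɡ].
/o/ (between /ɡ/ and /f/): in an unstressed syllable, so rule 3 applies → [ə].
/f/ (between /o/ and /e/) occurs between two vowels → [v] by rule 1.
/e/ (between /f/ and /s/): in an unstressed syllable, so rule 3 applies → [ə].
/s/ meets the environment for rule 1 (between two vowels) → [z].
/u/ (word-final) occurs in an unstressed syllable → [ə] by rule 3.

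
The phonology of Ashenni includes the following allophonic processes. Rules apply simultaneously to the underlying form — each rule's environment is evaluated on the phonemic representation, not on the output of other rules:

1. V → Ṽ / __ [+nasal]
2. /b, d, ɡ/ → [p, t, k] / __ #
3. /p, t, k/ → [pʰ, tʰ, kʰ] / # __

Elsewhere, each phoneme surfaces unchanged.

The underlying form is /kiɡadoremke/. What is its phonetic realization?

Rule 3 applies to /k/ (word-initial: word-initially) → [kʰ].
/i/ (between /k/ and /ɡ/): rule 1 targets it, but not before a nasal consonant → unchanged [i].
/ɡ/ — between /i/ and /a/; rule 2 does not apply here → [ɡ].
/a/ — between /ɡ/ and /d/; rule 1 does not apply here → [a].
/d/ (between /a/ and /o/): rule 2 targets it, but not word-finally → unchanged [d].
/o/ — between /d/ and /r/; rule 1 does not apply here → [o].
/r/ (between /o/ and /e/): no rule targets it → [r].
/e/ (between /r/ and /m/): before a nasal consonant, so rule 1 applies → [ẽ].
/m/ (between /e/ and /k/): no rule targets it → [m].
/k/ (between /m/ and /e/) is in the target of rule 3 but the environment (word-initially) is not met → [k].
/e/ (word-final) fails the environment for rule 1, so it stays [e].

[kʰiɡadorẽmke]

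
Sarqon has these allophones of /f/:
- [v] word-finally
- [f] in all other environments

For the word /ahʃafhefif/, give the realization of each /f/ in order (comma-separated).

[f], [f], [v]

Occurrence 1 (position 5): no conditioning environment matches → elsewhere allophone [f].
Occurrence 2 (position 8): no conditioning environment matches → elsewhere allophone [f].
Occurrence 3 (position 10): word-finally → [v].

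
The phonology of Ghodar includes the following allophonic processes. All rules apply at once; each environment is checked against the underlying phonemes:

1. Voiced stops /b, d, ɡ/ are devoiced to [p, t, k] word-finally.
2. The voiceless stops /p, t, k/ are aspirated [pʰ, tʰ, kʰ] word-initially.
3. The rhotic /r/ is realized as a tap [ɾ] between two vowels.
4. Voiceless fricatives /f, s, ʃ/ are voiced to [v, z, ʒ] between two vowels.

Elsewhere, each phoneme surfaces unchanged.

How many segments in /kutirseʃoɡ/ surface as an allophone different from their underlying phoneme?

3

Segments that undergo a rule: /k/ → [kʰ] (rule 2); /ʃ/ → [ʒ] (rule 4); /ɡ/ → [k] (rule 1).
All other segments surface unchanged.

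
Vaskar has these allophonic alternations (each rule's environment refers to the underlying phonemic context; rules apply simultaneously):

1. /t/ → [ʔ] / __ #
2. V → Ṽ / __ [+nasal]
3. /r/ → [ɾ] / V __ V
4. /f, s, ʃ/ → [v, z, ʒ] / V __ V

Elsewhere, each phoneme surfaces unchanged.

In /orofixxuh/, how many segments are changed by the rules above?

Segments that undergo a rule: /r/ → [ɾ] (rule 3); /f/ → [v] (rule 4).
All other segments surface unchanged.

2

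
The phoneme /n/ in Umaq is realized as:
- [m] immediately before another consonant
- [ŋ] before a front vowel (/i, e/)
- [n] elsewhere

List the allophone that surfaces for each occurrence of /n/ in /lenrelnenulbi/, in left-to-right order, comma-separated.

[m], [ŋ], [n]

Occurrence 1 (position 3): immediately before another consonant → [m].
Occurrence 2 (position 7): before a front vowel (/i, e/) → [ŋ].
Occurrence 3 (position 9): no conditioning environment matches → elsewhere allophone [n].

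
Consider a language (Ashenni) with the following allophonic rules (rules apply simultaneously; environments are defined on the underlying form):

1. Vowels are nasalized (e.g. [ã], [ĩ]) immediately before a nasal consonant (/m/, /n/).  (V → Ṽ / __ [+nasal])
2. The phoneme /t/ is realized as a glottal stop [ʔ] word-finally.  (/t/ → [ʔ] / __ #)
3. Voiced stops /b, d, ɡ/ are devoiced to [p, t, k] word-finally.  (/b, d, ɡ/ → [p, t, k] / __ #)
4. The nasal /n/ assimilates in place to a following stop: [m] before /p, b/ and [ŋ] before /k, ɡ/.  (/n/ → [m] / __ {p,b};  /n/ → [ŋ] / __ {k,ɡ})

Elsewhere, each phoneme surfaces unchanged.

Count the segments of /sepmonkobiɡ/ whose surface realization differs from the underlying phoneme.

3

Segments that undergo a rule: /o/ → [õ] (rule 1); /n/ → [ŋ] (rule 4); /ɡ/ → [k] (rule 3).
All other segments surface unchanged.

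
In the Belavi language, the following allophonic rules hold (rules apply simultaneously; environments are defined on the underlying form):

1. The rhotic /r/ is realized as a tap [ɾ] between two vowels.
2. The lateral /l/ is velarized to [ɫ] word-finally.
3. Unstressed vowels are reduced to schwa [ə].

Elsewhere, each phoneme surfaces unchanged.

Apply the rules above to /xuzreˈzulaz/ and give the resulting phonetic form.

[xəzrəˈzuləz]

/u/ — between /x/ and /z/, in an unstressed syllable — surfaces as [ə] (rule 3).
/r/ — between /z/ and /e/; rule 1 does not apply here → [r].
/e/ — between /r/ and /z/, in an unstressed syllable — surfaces as [ə] (rule 3).
/u/ — between /z/ and /l/; rule 3 does not apply here → [u].
/l/ (between /u/ and /a/): rule 2 targets it, but not word-finally → unchanged [l].
/a/ — between /l/ and /z/, in an unstressed syllable — surfaces as [ə] (rule 3).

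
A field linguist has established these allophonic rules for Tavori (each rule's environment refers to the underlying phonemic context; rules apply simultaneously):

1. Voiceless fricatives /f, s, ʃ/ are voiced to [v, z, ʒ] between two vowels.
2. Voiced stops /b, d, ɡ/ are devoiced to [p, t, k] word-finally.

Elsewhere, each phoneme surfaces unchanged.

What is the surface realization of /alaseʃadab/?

[alazeʒadap]

/a/ stays [a].
/l/ (between /a/ and /a/): no rule targets it → [l].
/a/ (between /l/ and /s/): no rule targets it → [a].
Rule 1 applies to /s/ (between /a/ and /e/: between two vowels) → [z].
/e/ stays [e].
/ʃ/ (between /e/ and /a/) occurs between two vowels → [ʒ] by rule 1.
/a/ (between /ʃ/ and /d/): no rule targets it → [a].
/d/ (between /a/ and /a/) is in the target of rule 2 but the environment (word-finally) is not met → [d].
/a/ (between /d/ and /b/): no rule targets it → [a].
/b/ (word-final): word-finally, so rule 2 applies → [p].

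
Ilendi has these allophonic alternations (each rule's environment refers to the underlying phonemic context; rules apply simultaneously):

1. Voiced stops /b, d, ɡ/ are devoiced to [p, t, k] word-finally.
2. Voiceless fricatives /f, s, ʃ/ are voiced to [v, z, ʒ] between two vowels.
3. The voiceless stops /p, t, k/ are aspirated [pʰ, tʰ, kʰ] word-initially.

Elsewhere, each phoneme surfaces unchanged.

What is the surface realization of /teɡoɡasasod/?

Rule 3 applies to /t/ (word-initial: word-initially) → [tʰ].
/e/ — not in any rule's target class → [e].
/ɡ/ — between /e/ and /o/; rule 1 does not apply here → [ɡ].
/o/ — not in any rule's target class → [o].
/ɡ/ (between /o/ and /a/) fails the environment for rule 1, so it stays [ɡ].
/a/ (between /ɡ/ and /s/): no rule targets it → [a].
/s/ (between /a/ and /a/): between two vowels, so rule 2 applies → [z].
/a/ — not in any rule's target class → [a].
/s/ meets the environment for rule 2 (between two vowels) → [z].
/o/ (between /s/ and /d/) is unaffected → [o].
/d/ (word-final) occurs word-finally → [t] by rule 1.

[tʰeɡoɡazazot]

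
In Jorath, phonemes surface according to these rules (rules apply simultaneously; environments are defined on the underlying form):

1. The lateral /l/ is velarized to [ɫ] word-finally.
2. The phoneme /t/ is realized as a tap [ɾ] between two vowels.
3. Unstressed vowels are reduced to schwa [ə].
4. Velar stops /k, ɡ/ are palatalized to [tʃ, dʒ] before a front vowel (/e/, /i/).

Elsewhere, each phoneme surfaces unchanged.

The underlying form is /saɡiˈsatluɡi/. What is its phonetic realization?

[sədʒəˈsatlədʒə]

/a/ — between /s/ and /ɡ/, in an unstressed syllable — surfaces as [ə] (rule 3).
/ɡ/ (between /a/ and /i/): before a front vowel, so rule 4 applies → [dʒ].
/i/ — between /ɡ/ and /s/, in an unstressed syllable — surfaces as [ə] (rule 3).
/a/ (between /s/ and /t/) fails the environment for rule 3, so it stays [a].
/t/ (between /a/ and /l/): rule 2 targets it, but not between two vowels → unchanged [t].
/l/ (between /t/ and /u/): rule 1 targets it, but not word-finally → unchanged [l].
/u/ (between /l/ and /ɡ/): in an unstressed syllable, so rule 3 applies → [ə].
/ɡ/ (between /u/ and /i/): before a front vowel, so rule 4 applies → [dʒ].
/i/ meets the environment for rule 3 (in an unstressed syllable) → [ə].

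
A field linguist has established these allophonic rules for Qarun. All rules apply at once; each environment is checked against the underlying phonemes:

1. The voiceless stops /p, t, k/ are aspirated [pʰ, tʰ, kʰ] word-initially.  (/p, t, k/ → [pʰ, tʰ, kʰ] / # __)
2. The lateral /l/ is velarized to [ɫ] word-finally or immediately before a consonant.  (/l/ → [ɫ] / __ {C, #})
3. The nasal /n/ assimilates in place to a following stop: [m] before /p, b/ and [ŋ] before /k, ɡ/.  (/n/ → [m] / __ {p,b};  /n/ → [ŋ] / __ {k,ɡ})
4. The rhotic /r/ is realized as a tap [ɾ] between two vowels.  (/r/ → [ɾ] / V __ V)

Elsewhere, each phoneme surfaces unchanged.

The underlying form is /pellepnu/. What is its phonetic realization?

[pʰeɫlepnu]

/p/ (word-initial) occurs word-initially → [pʰ] by rule 1.
/e/ (between /p/ and /l/) is unaffected → [e].
/l/ meets the environment for rule 2 (word-finally or immediately before a consonant) → [ɫ].
/l/ (between /l/ and /e/) is in the target of rule 2 but the environment (word-finally or immediately before a consonant) is not met → [l].
/e/ (between /l/ and /p/) is unaffected → [e].
/p/ (between /e/ and /n/) is in the target of rule 1 but the environment (word-initially) is not met → [p].
/n/ (between /p/ and /u/) is in the target of rule 3 but the environment (before a labial or velar stop) is not met → [n].
/u/ (word-final) is unaffected → [u].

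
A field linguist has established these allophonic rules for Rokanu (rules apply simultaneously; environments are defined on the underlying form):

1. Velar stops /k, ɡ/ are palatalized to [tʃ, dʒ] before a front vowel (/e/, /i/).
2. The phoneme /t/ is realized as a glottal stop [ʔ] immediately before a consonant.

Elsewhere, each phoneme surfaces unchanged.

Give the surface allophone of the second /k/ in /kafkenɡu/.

/k/ — between /f/ and /e/, before a front vowel — surfaces as [tʃ] (rule 1).

[tʃ]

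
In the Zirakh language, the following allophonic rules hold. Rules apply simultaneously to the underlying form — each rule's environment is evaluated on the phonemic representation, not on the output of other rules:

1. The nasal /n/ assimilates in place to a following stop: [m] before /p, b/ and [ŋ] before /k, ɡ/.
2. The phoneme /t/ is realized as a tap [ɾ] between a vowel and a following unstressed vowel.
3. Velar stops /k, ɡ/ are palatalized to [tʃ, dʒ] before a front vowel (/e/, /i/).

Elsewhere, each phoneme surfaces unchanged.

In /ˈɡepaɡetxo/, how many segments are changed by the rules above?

Segments that undergo a rule: /ɡ/ → [dʒ] (rule 3); /ɡ/ → [dʒ] (rule 3).
All other segments surface unchanged.

2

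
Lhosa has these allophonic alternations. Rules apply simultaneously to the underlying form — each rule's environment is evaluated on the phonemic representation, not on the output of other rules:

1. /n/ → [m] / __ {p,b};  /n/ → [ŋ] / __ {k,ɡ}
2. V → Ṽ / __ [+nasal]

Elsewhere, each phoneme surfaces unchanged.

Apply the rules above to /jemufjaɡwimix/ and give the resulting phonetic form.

/e/ (between /j/ and /m/): before a nasal consonant, so rule 2 applies → [ẽ].
/u/ (between /m/ and /f/) is in the target of rule 2 but the environment (before a nasal consonant) is not met → [u].
/a/ (between /j/ and /ɡ/) is in the target of rule 2 but the environment (before a nasal consonant) is not met → [a].
/i/ meets the environment for rule 2 (before a nasal consonant) → [ĩ].
/i/ (between /m/ and /x/) is in the target of rule 2 but the environment (before a nasal consonant) is not met → [i].

[jẽmufjaɡwĩmix]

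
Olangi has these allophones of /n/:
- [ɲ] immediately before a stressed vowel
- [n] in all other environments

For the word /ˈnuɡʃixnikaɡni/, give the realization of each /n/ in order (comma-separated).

[ɲ], [n], [n]

Occurrence 1 (position 1): immediately before a stressed vowel → [ɲ].
Occurrence 2 (position 7): no conditioning environment matches → elsewhere allophone [n].
Occurrence 3 (position 12): no conditioning environment matches → elsewhere allophone [n].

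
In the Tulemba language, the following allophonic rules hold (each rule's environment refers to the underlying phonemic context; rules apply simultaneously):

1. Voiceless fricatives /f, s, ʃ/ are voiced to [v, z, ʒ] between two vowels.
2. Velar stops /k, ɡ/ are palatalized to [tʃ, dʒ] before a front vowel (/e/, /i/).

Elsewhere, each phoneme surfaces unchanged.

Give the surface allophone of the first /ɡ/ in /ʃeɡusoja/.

[ɡ]

/ɡ/ (between /e/ and /u/) fails the environment for rule 2, so it stays [ɡ].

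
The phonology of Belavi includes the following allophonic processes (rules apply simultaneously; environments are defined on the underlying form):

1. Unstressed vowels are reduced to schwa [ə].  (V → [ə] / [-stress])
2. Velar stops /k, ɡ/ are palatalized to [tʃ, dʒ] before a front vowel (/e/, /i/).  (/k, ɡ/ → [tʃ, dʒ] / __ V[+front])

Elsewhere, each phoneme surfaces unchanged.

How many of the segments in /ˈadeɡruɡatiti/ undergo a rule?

Segments that undergo a rule: /e/ → [ə] (rule 1); /u/ → [ə] (rule 1); /a/ → [ə] (rule 1); /i/ → [ə] (rule 1); /i/ → [ə] (rule 1).
All other segments surface unchanged.

5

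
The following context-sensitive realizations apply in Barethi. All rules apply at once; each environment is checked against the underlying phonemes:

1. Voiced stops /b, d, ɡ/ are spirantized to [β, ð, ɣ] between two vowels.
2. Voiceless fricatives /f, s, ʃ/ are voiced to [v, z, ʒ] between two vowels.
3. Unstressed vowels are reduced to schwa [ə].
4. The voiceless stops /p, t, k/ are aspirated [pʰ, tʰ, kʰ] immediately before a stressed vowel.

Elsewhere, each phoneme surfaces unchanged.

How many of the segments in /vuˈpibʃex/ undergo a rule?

Segments that undergo a rule: /u/ → [ə] (rule 3); /p/ → [pʰ] (rule 4); /e/ → [ə] (rule 3).
All other segments surface unchanged.

3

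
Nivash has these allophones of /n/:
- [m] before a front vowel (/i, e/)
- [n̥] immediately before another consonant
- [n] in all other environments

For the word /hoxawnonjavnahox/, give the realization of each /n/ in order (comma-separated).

[n], [n̥], [n]

Occurrence 1 (position 6): no conditioning environment matches → elsewhere allophone [n].
Occurrence 2 (position 8): immediately before another consonant → [n̥].
Occurrence 3 (position 12): no conditioning environment matches → elsewhere allophone [n].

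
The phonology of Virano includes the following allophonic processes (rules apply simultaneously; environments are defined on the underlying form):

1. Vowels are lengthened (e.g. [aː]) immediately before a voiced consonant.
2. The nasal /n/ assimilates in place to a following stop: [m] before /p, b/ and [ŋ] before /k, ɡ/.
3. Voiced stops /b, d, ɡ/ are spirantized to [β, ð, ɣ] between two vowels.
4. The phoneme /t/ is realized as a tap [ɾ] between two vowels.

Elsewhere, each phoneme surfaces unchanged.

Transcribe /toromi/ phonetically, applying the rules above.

/t/ (word-initial): rule 4 targets it, but not between two vowels → unchanged [t].
/o/ — between /t/ and /r/, before a voiced consonant — surfaces as [oː] (rule 1).
/r/ — not in any rule's target class → [r].
/o/ (between /r/ and /m/) occurs before a voiced consonant → [oː] by rule 1.
/m/ (between /o/ and /i/) is unaffected → [m].
/i/ — word-final; rule 1 does not apply here → [i].

[toːroːmi]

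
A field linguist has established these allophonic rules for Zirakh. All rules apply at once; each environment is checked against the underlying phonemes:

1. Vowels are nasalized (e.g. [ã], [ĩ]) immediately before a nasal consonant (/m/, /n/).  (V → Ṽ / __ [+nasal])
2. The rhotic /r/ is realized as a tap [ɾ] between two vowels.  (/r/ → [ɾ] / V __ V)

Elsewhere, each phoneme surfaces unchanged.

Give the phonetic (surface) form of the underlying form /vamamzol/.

[vãmãmzol]

/v/ — not in any rule's target class → [v].
/a/ meets the environment for rule 1 (before a nasal consonant) → [ã].
/m/ stays [m].
Rule 1 applies to /a/ (between /m/ and /m/: before a nasal consonant) → [ã].
/m/ (between /a/ and /z/): no rule targets it → [m].
/z/ (between /m/ and /o/): no rule targets it → [z].
/o/ (between /z/ and /l/) is in the target of rule 1 but the environment (before a nasal consonant) is not met → [o].
/l/ stays [l].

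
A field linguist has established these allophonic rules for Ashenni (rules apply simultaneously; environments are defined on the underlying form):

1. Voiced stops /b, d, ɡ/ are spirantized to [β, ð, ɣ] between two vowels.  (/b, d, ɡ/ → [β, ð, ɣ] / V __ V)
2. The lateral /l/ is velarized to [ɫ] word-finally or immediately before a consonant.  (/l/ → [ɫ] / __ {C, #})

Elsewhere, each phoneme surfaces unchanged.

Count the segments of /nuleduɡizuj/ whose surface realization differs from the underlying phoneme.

2

Segments that undergo a rule: /d/ → [ð] (rule 1); /ɡ/ → [ɣ] (rule 1).
All other segments surface unchanged.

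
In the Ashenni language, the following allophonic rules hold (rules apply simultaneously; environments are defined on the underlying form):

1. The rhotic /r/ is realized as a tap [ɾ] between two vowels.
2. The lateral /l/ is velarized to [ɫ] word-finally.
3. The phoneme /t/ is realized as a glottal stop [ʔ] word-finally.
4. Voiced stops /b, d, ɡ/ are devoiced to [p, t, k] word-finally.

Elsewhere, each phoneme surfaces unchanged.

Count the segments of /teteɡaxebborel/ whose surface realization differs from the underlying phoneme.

Segments that undergo a rule: /r/ → [ɾ] (rule 1); /l/ → [ɫ] (rule 2).
All other segments surface unchanged.

2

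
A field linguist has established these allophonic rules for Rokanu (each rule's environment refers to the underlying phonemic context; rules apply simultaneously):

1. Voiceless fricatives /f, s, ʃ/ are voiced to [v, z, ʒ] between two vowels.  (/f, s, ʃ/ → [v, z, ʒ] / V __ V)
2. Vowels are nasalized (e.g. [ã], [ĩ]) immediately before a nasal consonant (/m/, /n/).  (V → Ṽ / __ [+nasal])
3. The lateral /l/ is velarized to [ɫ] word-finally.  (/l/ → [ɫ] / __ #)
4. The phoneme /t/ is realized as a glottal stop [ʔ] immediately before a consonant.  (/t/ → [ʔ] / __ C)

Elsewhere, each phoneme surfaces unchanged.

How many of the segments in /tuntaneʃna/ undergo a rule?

Segments that undergo a rule: /u/ → [ũ] (rule 2); /a/ → [ã] (rule 2).
All other segments surface unchanged.

2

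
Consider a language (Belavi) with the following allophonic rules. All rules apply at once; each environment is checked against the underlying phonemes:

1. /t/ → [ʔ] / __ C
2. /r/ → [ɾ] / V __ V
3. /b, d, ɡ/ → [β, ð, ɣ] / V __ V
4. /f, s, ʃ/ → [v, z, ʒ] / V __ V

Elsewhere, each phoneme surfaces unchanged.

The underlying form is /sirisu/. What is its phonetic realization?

[siɾizu]

/s/ (word-initial) fails the environment for rule 4, so it stays [s].
/i/ (between /s/ and /r/): no rule targets it → [i].
/r/ (between /i/ and /i/): between two vowels, so rule 2 applies → [ɾ].
/i/ stays [i].
/s/ (between /i/ and /u/): between two vowels, so rule 4 applies → [z].
/u/ (word-final) is unaffected → [u].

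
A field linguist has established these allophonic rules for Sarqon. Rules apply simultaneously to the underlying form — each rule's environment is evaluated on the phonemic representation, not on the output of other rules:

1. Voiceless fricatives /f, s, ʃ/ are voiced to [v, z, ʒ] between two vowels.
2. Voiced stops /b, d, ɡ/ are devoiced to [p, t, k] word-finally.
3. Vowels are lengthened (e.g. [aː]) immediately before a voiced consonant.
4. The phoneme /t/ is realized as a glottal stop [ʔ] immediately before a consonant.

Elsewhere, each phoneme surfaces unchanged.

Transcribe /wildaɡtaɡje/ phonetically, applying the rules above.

[wiːldaːɡtaːɡje]

/w/ — not in any rule's target class → [w].
/i/ (between /w/ and /l/): before a voiced consonant, so rule 3 applies → [iː].
/l/ (between /i/ and /d/): no rule targets it → [l].
/d/ (between /l/ and /a/) is in the target of rule 2 but the environment (word-finally) is not met → [d].
/a/ meets the environment for rule 3 (before a voiced consonant) → [aː].
/ɡ/ (between /a/ and /t/) is in the target of rule 2 but the environment (word-finally) is not met → [ɡ].
/t/ (between /ɡ/ and /a/) is in the target of rule 4 but the environment (immediately before a consonant) is not met → [t].
/a/ meets the environment for rule 3 (before a voiced consonant) → [aː].
/ɡ/ — between /a/ and /j/; rule 2 does not apply here → [ɡ].
/j/ stays [j].
/e/ — word-final; rule 3 does not apply here → [e].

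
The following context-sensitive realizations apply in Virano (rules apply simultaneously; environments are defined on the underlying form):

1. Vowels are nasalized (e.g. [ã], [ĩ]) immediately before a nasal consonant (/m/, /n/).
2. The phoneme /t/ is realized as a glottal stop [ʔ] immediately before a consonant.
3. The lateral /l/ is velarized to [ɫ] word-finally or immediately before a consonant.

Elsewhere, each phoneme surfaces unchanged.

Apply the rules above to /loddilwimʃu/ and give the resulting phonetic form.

/l/ (word-initial) fails the environment for rule 3, so it stays [l].
/o/ (between /l/ and /d/) is in the target of rule 1 but the environment (before a nasal consonant) is not met → [o].
/d/ stays [d].
/d/ (between /d/ and /i/) is unaffected → [d].
/i/ (between /d/ and /l/) fails the environment for rule 1, so it stays [i].
/l/ (between /i/ and /w/): word-finally or immediately before a consonant, so rule 3 applies → [ɫ].
/w/ — not in any rule's target class → [w].
/i/ (between /w/ and /m/): before a nasal consonant, so rule 1 applies → [ĩ].
/m/ stays [m].
/ʃ/ (between /m/ and /u/): no rule targets it → [ʃ].
/u/ (word-final) is in the target of rule 1 but the environment (before a nasal consonant) is not met → [u].

[loddiɫwĩmʃu]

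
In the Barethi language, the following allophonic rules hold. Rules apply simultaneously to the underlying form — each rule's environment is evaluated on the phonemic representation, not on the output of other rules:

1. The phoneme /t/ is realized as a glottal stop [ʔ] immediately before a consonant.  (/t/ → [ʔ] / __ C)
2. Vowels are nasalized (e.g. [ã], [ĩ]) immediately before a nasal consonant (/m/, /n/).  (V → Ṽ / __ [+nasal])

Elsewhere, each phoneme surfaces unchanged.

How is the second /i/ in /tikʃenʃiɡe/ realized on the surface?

/i/ — between /ʃ/ and /ɡ/; rule 2 does not apply here → [i].

[i]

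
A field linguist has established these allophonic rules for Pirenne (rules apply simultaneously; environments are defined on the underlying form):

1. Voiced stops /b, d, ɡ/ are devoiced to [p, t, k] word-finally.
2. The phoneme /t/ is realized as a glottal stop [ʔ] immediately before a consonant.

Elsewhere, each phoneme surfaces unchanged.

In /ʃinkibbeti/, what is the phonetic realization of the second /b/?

/b/ — between /b/ and /e/; rule 1 does not apply here → [b].

[b]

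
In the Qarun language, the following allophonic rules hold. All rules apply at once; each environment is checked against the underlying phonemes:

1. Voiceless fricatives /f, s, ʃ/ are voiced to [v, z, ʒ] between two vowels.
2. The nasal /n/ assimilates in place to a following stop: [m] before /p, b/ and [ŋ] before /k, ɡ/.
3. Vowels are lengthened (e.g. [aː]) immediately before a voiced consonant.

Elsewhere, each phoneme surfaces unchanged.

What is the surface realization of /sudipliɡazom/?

[suːdipliːɡaːzoːm]

/s/ (word-initial): rule 1 targets it, but not between two vowels → unchanged [s].
/u/ meets the environment for rule 3 (before a voiced consonant) → [uː].
/d/ (between /u/ and /i/): no rule targets it → [d].
/i/ (between /d/ and /p/): rule 3 targets it, but not before a voiced consonant → unchanged [i].
/p/ (between /i/ and /l/) is unaffected → [p].
/l/ (between /p/ and /i/) is unaffected → [l].
/i/ meets the environment for rule 3 (before a voiced consonant) → [iː].
/ɡ/ stays [ɡ].
/a/ — between /ɡ/ and /z/, before a voiced consonant — surfaces as [aː] (rule 3).
/z/ — not in any rule's target class → [z].
Rule 3 applies to /o/ (between /z/ and /m/: before a voiced consonant) → [oː].
/m/ (word-final): no rule targets it → [m].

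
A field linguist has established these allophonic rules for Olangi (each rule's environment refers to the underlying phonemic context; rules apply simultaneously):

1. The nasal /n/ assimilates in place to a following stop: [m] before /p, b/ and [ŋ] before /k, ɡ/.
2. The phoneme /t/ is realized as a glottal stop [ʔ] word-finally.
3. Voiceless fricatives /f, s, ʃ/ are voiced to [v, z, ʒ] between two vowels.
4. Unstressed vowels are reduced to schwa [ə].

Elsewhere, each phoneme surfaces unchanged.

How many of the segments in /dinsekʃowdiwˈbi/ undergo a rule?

Segments that undergo a rule: /i/ → [ə] (rule 4); /e/ → [ə] (rule 4); /o/ → [ə] (rule 4); /i/ → [ə] (rule 4).
All other segments surface unchanged.

4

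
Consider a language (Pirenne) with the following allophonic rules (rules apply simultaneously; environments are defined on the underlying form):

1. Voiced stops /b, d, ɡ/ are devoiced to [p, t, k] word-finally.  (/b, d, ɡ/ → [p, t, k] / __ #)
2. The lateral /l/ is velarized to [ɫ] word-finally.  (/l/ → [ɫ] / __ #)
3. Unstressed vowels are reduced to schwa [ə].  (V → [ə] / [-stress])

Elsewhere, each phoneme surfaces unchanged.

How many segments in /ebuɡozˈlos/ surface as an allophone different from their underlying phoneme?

Segments that undergo a rule: /e/ → [ə] (rule 3); /u/ → [ə] (rule 3); /o/ → [ə] (rule 3).
All other segments surface unchanged.

3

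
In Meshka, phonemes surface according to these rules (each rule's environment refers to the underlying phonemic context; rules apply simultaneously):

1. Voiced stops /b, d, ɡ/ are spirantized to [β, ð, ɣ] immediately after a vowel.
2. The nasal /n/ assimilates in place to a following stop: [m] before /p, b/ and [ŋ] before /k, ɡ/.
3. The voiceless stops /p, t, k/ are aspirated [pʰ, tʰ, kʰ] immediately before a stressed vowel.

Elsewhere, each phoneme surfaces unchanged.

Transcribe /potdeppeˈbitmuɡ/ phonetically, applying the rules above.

[potdeppeˈβitmuɣ]

/p/ — word-initial; rule 3 does not apply here → [p].
/o/ (between /p/ and /t/) is unaffected → [o].
/t/ (between /o/ and /d/) fails the environment for rule 3, so it stays [t].
/d/ — between /t/ and /e/; rule 1 does not apply here → [d].
/e/ stays [e].
/p/ (between /e/ and /p/) fails the environment for rule 3, so it stays [p].
/p/ (between /p/ and /e/) is in the target of rule 3 but the environment (immediately before a stressed vowel) is not met → [p].
/e/ — not in any rule's target class → [e].
Rule 1 applies to /b/ (between /e/ and /i/: immediately after a vowel) → [β].
/i/ stays [i].
/t/ (between /i/ and /m/): rule 3 targets it, but not immediately before a stressed vowel → unchanged [t].
/m/ (between /t/ and /u/) is unaffected → [m].
/u/ (between /m/ and /ɡ/): no rule targets it → [u].
/ɡ/ (word-final): immediately after a vowel, so rule 1 applies → [ɣ].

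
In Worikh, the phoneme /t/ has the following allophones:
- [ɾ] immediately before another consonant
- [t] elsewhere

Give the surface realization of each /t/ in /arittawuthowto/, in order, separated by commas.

[ɾ], [t], [ɾ], [t]

Occurrence 1 (position 4): immediately before another consonant → [ɾ].
Occurrence 2 (position 5): no conditioning environment matches → elsewhere allophone [t].
Occurrence 3 (position 9): immediately before another consonant → [ɾ].
Occurrence 4 (position 13): no conditioning environment matches → elsewhere allophone [t].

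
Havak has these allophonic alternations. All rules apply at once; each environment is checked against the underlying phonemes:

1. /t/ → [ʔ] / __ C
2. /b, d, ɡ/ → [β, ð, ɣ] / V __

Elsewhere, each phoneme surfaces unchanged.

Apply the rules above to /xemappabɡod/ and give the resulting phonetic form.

[xemappaβɡoð]

/x/ (word-initial) is unaffected → [x].
/e/ — not in any rule's target class → [e].
/m/ (between /e/ and /a/) is unaffected → [m].
/a/ — not in any rule's target class → [a].
/p/ (between /a/ and /p/): no rule targets it → [p].
/p/ (between /p/ and /a/): no rule targets it → [p].
/a/ stays [a].
Rule 2 applies to /b/ (between /a/ and /ɡ/: immediately after a vowel) → [β].
/ɡ/ (between /b/ and /o/) is in the target of rule 2 but the environment (immediately after a vowel) is not met → [ɡ].
/o/ stays [o].
/d/ — word-final, immediately after a vowel — surfaces as [ð] (rule 2).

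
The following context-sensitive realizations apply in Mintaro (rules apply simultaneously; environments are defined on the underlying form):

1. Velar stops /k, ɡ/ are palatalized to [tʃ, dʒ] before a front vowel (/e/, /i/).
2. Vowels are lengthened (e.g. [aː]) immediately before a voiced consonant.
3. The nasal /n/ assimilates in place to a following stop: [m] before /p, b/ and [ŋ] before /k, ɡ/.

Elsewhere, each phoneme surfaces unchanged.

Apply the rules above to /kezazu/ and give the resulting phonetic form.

/k/ meets the environment for rule 1 (before a front vowel) → [tʃ].
/e/ — between /k/ and /z/, before a voiced consonant — surfaces as [eː] (rule 2).
/z/ — not in any rule's target class → [z].
/a/ (between /z/ and /z/) occurs before a voiced consonant → [aː] by rule 2.
/z/ stays [z].
/u/ (word-final) fails the environment for rule 2, so it stays [u].

[tʃeːzaːzu]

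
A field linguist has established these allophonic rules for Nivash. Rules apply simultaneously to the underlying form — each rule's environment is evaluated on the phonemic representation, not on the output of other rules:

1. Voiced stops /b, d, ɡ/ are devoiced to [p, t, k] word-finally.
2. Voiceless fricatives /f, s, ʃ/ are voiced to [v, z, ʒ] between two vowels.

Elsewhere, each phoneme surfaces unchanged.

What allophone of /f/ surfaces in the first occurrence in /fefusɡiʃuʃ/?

/f/ (word-initial) is in the target of rule 2 but the environment (between two vowels) is not met → [f].

[f]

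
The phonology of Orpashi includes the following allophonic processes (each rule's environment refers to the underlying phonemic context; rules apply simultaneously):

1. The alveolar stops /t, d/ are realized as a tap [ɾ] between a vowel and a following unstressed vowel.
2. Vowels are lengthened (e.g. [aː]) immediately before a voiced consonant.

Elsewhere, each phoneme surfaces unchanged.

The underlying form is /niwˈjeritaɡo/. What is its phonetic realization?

/n/ — not in any rule's target class → [n].
/i/ (between /n/ and /w/) occurs before a voiced consonant → [iː] by rule 2.
/w/ — not in any rule's target class → [w].
/j/ stays [j].
/e/ — between /j/ and /r/, before a voiced consonant — surfaces as [eː] (rule 2).
/r/ stays [r].
/i/ — between /r/ and /t/; rule 2 does not apply here → [i].
/t/ (between /i/ and /a/) occurs between a vowel and a following unstressed vowel → [ɾ] by rule 1.
/a/ — between /t/ and /ɡ/, before a voiced consonant — surfaces as [aː] (rule 2).
/ɡ/ stays [ɡ].
/o/ — word-final; rule 2 does not apply here → [o].

[niːwˈjeːriɾaːɡo]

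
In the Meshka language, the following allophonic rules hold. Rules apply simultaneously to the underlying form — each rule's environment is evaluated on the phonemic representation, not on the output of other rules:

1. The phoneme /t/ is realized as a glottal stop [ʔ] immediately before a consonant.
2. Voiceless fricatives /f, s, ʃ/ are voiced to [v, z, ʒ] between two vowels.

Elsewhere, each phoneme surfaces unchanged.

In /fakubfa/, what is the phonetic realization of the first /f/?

[f]

/f/ (word-initial) is in the target of rule 2 but the environment (between two vowels) is not met → [f].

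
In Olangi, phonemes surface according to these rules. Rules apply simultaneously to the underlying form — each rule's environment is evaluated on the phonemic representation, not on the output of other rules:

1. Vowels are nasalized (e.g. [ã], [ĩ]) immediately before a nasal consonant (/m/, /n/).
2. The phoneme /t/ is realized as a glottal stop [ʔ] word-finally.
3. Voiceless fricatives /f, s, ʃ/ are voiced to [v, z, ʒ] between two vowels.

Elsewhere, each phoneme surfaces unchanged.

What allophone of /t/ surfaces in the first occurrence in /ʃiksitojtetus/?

[t]

/t/ (between /i/ and /o/) fails the environment for rule 2, so it stays [t].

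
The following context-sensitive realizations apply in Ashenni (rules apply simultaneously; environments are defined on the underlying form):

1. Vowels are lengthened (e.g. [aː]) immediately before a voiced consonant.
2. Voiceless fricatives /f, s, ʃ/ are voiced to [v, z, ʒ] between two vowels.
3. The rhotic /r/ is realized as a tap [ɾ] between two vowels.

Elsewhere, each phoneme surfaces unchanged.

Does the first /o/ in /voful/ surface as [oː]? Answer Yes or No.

/o/ (between /v/ and /f/): rule 1 targets it, but not before a voiced consonant → unchanged [o].
The actual realization is [o], not [oː].

No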